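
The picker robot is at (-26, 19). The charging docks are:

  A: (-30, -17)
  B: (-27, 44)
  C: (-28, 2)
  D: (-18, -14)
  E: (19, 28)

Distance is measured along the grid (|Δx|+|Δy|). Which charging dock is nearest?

Distances from (-26, 19):
A: |-4| + |-36| = 4 + 36 = 40
B: |-1| + |25| = 1 + 25 = 26
C: |-2| + |-17| = 2 + 17 = 19
D: |8| + |-33| = 8 + 33 = 41
E: |45| + |9| = 45 + 9 = 54
Minimum: C at 19.

C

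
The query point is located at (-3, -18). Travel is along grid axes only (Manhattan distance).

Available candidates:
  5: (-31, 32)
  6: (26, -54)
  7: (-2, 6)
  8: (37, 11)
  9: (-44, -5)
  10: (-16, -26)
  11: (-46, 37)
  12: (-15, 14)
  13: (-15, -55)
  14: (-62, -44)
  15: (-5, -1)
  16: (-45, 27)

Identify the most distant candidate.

Distances from (-3, -18):
5: |-28| + |50| = 28 + 50 = 78
6: |29| + |-36| = 29 + 36 = 65
7: |1| + |24| = 1 + 24 = 25
8: |40| + |29| = 40 + 29 = 69
9: |-41| + |13| = 41 + 13 = 54
10: |-13| + |-8| = 13 + 8 = 21
11: |-43| + |55| = 43 + 55 = 98
12: |-12| + |32| = 12 + 32 = 44
13: |-12| + |-37| = 12 + 37 = 49
14: |-59| + |-26| = 59 + 26 = 85
15: |-2| + |17| = 2 + 17 = 19
16: |-42| + |45| = 42 + 45 = 87
Maximum: 11 at 98.

11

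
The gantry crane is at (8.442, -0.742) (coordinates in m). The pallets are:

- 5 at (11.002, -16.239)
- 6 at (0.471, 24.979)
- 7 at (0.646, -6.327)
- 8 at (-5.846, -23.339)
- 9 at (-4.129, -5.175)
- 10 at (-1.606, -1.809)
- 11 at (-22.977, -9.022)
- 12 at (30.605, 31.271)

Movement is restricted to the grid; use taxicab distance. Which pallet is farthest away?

12

Distances from (8.442, -0.742):
5: |2.560| + |-15.497| = 2.560 + 15.497 = 18.057 m
6: |-7.971| + |25.721| = 7.971 + 25.721 = 33.692 m
7: |-7.796| + |-5.585| = 7.796 + 5.585 = 13.381 m
8: |-14.288| + |-22.597| = 14.288 + 22.597 = 36.885 m
9: |-12.571| + |-4.433| = 12.571 + 4.433 = 17.004 m
10: |-10.048| + |-1.067| = 10.048 + 1.067 = 11.115 m
11: |-31.419| + |-8.280| = 31.419 + 8.280 = 39.699 m
12: |22.163| + |32.013| = 22.163 + 32.013 = 54.176 m
Maximum: 12 at 54.176 m.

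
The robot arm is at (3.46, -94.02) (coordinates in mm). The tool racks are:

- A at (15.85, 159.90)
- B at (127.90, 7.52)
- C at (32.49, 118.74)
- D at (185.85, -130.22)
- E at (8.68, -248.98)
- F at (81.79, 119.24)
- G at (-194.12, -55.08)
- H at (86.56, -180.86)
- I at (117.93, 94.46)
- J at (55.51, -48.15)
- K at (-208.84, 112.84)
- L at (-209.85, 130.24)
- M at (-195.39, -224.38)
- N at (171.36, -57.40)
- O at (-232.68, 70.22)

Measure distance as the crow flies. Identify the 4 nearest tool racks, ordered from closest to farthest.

J, H, E, B

Distances from (3.46, -94.02):
A: √((12.39)² + (253.92)²) = √(153.5121 + 64475.3664) = 254.22 mm
B: √((124.44)² + (101.54)²) = √(15485.3136 + 10310.3716) = 160.61 mm
C: √((29.03)² + (212.76)²) = √(842.7409 + 45266.8176) = 214.73 mm
D: √((182.39)² + (-36.20)²) = √(33266.1121 + 1310.4400) = 185.95 mm
E: √((5.22)² + (-154.96)²) = √(27.2484 + 24012.6016) = 155.05 mm
F: √((78.33)² + (213.26)²) = √(6135.5889 + 45479.8276) = 227.19 mm
G: √((-197.58)² + (38.94)²) = √(39037.8564 + 1516.3236) = 201.38 mm
H: √((83.10)² + (-86.84)²) = √(6905.6100 + 7541.1856) = 120.19 mm
I: √((114.47)² + (188.48)²) = √(13103.3809 + 35524.7104) = 220.52 mm
J: √((52.05)² + (45.87)²) = √(2709.2025 + 2104.0569) = 69.38 mm
K: √((-212.30)² + (206.86)²) = √(45071.2900 + 42791.0596) = 296.42 mm
L: √((-213.31)² + (224.26)²) = √(45501.1561 + 50292.5476) = 309.51 mm
M: √((-198.85)² + (-130.36)²) = √(39541.3225 + 16993.7296) = 237.77 mm
N: √((167.90)² + (36.62)²) = √(28190.4100 + 1341.0244) = 171.85 mm
O: √((-236.14)² + (164.24)²) = √(55762.0996 + 26974.7776) = 287.64 mm
Sorted: J (69.38 mm) < H (120.19 mm) < E (155.05 mm) < B (160.61 mm) < N (171.85 mm) < D (185.95 mm) < …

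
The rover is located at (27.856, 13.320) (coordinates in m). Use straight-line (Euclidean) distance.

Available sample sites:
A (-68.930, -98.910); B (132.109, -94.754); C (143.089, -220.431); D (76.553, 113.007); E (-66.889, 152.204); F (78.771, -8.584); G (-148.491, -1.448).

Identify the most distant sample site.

Distances from (27.856, 13.320):
A: √((-96.786)² + (-112.230)²) = √(9367.52980 + 12595.57290) = 148.200 m
B: √((104.253)² + (-108.074)²) = √(10868.68801 + 11679.98948) = 150.162 m
C: √((115.233)² + (-233.751)²) = √(13278.64429 + 54639.53000) = 260.611 m
D: √((48.697)² + (99.687)²) = √(2371.39781 + 9937.49797) = 110.945 m
E: √((-94.745)² + (138.884)²) = √(8976.61503 + 19288.76546) = 168.123 m
F: √((50.915)² + (-21.904)²) = √(2592.33722 + 479.78522) = 55.427 m
G: √((-176.347)² + (-14.768)²) = √(31098.26441 + 218.09382) = 176.964 m
Maximum: C at 260.611 m.

C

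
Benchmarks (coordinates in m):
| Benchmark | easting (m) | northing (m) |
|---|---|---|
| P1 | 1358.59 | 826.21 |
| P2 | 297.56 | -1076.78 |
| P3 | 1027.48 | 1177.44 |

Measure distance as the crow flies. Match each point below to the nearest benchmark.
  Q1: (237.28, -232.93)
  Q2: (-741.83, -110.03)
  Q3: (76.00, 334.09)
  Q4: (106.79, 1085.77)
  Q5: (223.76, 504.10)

Q1→P2; Q2→P2; Q3→P3; Q4→P3; Q5→P3

Q1 at (237.28, -232.93):
  P1: 1542.44 m
  P2: 846.00 m
  P3: 1616.65 m
  → nearest: P2 (846.00 m)
Q2 at (-741.83, -110.03):
  P1: 2299.63 m
  P2: 1419.48 m
  P3: 2188.16 m
  → nearest: P2 (1419.48 m)
Q3 at (76.00, 334.09):
  P1: 1373.76 m
  P2: 1428.16 m
  P3: 1271.44 m
  → nearest: P3 (1271.44 m)
Q4 at (106.79, 1085.77):
  P1: 1278.43 m
  P2: 2170.95 m
  P3: 925.24 m
  → nearest: P3 (925.24 m)
Q5 at (223.76, 504.10):
  P1: 1179.66 m
  P2: 1582.60 m
  P3: 1048.50 m
  → nearest: P3 (1048.50 m)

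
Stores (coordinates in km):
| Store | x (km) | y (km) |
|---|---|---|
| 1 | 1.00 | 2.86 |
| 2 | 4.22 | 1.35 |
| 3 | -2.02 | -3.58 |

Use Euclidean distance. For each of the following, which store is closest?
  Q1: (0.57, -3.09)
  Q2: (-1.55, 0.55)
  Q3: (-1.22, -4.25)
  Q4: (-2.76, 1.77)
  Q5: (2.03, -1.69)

Q1→3; Q2→1; Q3→3; Q4→1; Q5→2

Q1 at (0.57, -3.09):
  1: √((0.43)² + (5.95)²) = √(0.1849 + 35.4025) = 5.97 km
  2: √((3.65)² + (4.44)²) = √(13.3225 + 19.7136) = 5.75 km
  3: √((-2.59)² + (-0.49)²) = √(6.7081 + 0.2401) = 2.64 km
  → nearest: 3 (2.64 km)
Q2 at (-1.55, 0.55):
  1: √((2.55)² + (2.31)²) = √(6.5025 + 5.3361) = 3.44 km
  2: √((5.77)² + (0.80)²) = √(33.2929 + 0.6400) = 5.83 km
  3: √((-0.47)² + (-4.13)²) = √(0.2209 + 17.0569) = 4.16 km
  → nearest: 1 (3.44 km)
Q3 at (-1.22, -4.25):
  1: √((2.22)² + (7.11)²) = √(4.9284 + 50.5521) = 7.45 km
  2: √((5.44)² + (5.60)²) = √(29.5936 + 31.3600) = 7.81 km
  3: √((-0.80)² + (0.67)²) = √(0.6400 + 0.4489) = 1.04 km
  → nearest: 3 (1.04 km)
Q4 at (-2.76, 1.77):
  1: √((3.76)² + (1.09)²) = √(14.1376 + 1.1881) = 3.91 km
  2: √((6.98)² + (-0.42)²) = √(48.7204 + 0.1764) = 6.99 km
  3: √((0.74)² + (-5.35)²) = √(0.5476 + 28.6225) = 5.40 km
  → nearest: 1 (3.91 km)
Q5 at (2.03, -1.69):
  1: √((-1.03)² + (4.55)²) = √(1.0609 + 20.7025) = 4.67 km
  2: √((2.19)² + (3.04)²) = √(4.7961 + 9.2416) = 3.75 km
  3: √((-4.05)² + (-1.89)²) = √(16.4025 + 3.5721) = 4.47 km
  → nearest: 2 (3.75 km)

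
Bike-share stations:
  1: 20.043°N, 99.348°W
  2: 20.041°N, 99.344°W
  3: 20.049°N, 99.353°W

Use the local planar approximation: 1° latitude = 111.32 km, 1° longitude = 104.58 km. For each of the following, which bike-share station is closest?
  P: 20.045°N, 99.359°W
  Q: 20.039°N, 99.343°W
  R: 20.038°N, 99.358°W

P→3; Q→2; R→1

P at 20.045°N, 99.359°W:
  1: √((-0.002·111.32)² + (0.011·104.58)²) = √(0.04957 + 1.32337) = 1.172 km
  2: √((-0.004·111.32)² + (0.015·104.58)²) = √(0.19827 + 2.46082) = 1.631 km
  3: √((0.004·111.32)² + (0.006·104.58)²) = √(0.19827 + 0.39373) = 0.769 km
  → nearest: 3 (0.769 km)
Q at 20.039°N, 99.343°W:
  1: √((0.004·111.32)² + (-0.005·104.58)²) = √(0.19827 + 0.27342) = 0.687 km
  2: √((0.002·111.32)² + (-0.001·104.58)²) = √(0.04957 + 0.01094) = 0.246 km
  3: √((0.010·111.32)² + (-0.010·104.58)²) = √(1.23921 + 1.09370) = 1.527 km
  → nearest: 2 (0.246 km)
R at 20.038°N, 99.358°W:
  1: √((0.005·111.32)² + (0.010·104.58)²) = √(0.30980 + 1.09370) = 1.185 km
  2: √((0.003·111.32)² + (0.014·104.58)²) = √(0.11153 + 2.14365) = 1.502 km
  3: √((0.011·111.32)² + (0.005·104.58)²) = √(1.49945 + 0.27342) = 1.331 km
  → nearest: 1 (1.185 km)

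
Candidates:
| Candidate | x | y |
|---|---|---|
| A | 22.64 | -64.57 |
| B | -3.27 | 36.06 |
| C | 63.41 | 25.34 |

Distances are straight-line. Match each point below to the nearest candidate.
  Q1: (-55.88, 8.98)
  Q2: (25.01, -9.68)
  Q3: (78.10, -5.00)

Q1 at (-55.88, 8.98):
  A: √((78.52)² + (-73.55)²) = √(6165.3904 + 5409.6025) = 107.59
  B: √((52.61)² + (27.08)²) = √(2767.8121 + 733.3264) = 59.17
  C: √((119.29)² + (16.36)²) = √(14230.1041 + 267.6496) = 120.41
  → nearest: B (59.17)
Q2 at (25.01, -9.68):
  A: √((-2.37)² + (-54.89)²) = √(5.6169 + 3012.9121) = 54.94
  B: √((-28.28)² + (45.74)²) = √(799.7584 + 2092.1476) = 53.78
  C: √((38.40)² + (35.02)²) = √(1474.5600 + 1226.4004) = 51.97
  → nearest: C (51.97)
Q3 at (78.10, -5.00):
  A: √((-55.46)² + (-59.57)²) = √(3075.8116 + 3548.5849) = 81.39
  B: √((-81.37)² + (41.06)²) = √(6621.0769 + 1685.9236) = 91.14
  C: √((-14.69)² + (30.34)²) = √(215.7961 + 920.5156) = 33.71
  → nearest: C (33.71)

Q1→B; Q2→C; Q3→C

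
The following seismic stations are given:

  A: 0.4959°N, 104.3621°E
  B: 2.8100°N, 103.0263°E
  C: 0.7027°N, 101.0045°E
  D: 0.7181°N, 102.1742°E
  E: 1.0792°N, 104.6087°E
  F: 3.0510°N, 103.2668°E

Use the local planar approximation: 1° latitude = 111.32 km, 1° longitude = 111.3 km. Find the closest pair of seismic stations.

B and F

Pairwise distances:
A–B: 297.4303 km
A–C: 374.4093 km
A–D: 244.7663 km
A–E: 70.4954 km
A–F: 309.4573 km
B–C: 325.0643 km
B–D: 251.4418 km
B–E: 261.0391 km
B–F: 37.8980 km
C–D: 130.1989 km
C–E: 403.3310 km
C–F: 362.9557 km
D–E: 273.9253 km
D–F: 286.7602 km
E–F: 265.4940 km
Closest pair: B–F at 37.8980 km.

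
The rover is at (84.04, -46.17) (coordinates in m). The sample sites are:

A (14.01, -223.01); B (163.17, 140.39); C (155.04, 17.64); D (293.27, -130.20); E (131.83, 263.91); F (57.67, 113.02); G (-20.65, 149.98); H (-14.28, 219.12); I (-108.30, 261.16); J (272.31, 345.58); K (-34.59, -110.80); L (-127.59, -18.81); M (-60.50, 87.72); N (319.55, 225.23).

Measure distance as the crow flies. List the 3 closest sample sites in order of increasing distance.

Distances from (84.04, -46.17):
A: √((-70.03)² + (-176.84)²) = √(4904.2009 + 31272.3856) = 190.20 m
B: √((79.13)² + (186.56)²) = √(6261.5569 + 34804.6336) = 202.65 m
C: √((71.00)² + (63.81)²) = √(5041.0000 + 4071.7161) = 95.46 m
D: √((209.23)² + (-84.03)²) = √(43777.1929 + 7061.0409) = 225.47 m
E: √((47.79)² + (310.08)²) = √(2283.8841 + 96149.6064) = 313.74 m
F: √((-26.37)² + (159.19)²) = √(695.3769 + 25341.4561) = 161.36 m
G: √((-104.69)² + (196.15)²) = √(10959.9961 + 38474.8225) = 222.34 m
H: √((-98.32)² + (265.29)²) = √(9666.8224 + 70378.7841) = 282.92 m
I: √((-192.34)² + (307.33)²) = √(36994.6756 + 94451.7289) = 362.56 m
J: √((188.27)² + (391.75)²) = √(35445.5929 + 153468.0625) = 434.64 m
K: √((-118.63)² + (-64.63)²) = √(14073.0769 + 4177.0369) = 135.09 m
L: √((-211.63)² + (27.36)²) = √(44787.2569 + 748.5696) = 213.39 m
M: √((-144.54)² + (133.89)²) = √(20891.8116 + 17926.5321) = 197.02 m
N: √((235.51)² + (271.40)²) = √(55464.9601 + 73657.9600) = 359.34 m
Sorted: C (95.46 m) < K (135.09 m) < F (161.36 m) < A (190.20 m) < M (197.02 m) < …

C, K, F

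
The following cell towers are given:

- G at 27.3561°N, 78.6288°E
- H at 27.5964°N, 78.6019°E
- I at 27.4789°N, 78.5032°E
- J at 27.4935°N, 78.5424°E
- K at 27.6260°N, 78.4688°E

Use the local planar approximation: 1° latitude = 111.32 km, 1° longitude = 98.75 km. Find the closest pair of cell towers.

I and J

Pairwise distances:
I–J: 4.1984 km
H–J: 12.8739 km
H–K: 13.5504 km
H–I: 16.3121 km
J–K: 16.4433 km
I–K: 16.7238 km
G–J: 17.5141 km
G–I: 18.4582 km
G–H: 26.8818 km
G–K: 33.9464 km
Closest pair: I–J at 4.1984 km.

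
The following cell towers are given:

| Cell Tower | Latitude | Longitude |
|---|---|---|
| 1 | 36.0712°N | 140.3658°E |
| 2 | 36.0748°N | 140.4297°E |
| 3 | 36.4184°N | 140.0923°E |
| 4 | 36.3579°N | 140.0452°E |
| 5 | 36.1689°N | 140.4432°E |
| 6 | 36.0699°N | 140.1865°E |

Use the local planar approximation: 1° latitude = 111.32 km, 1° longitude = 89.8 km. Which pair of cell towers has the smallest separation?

Pairwise distances:
1–2: 5.7522 km
1–3: 45.7936 km
1–4: 42.9820 km
1–5: 12.9072 km
1–6: 16.1018 km
2–3: 48.7958 km
2–4: 46.7479 km
2–5: 10.5451 km
2–6: 21.8462 km
3–4: 7.9528 km
3–5: 42.0041 km
3–6: 39.7066 km
4–5: 41.4733 km
4–6: 34.4798 km
5–6: 25.5506 km
Closest pair: 1–2 at 5.7522 km.

1 and 2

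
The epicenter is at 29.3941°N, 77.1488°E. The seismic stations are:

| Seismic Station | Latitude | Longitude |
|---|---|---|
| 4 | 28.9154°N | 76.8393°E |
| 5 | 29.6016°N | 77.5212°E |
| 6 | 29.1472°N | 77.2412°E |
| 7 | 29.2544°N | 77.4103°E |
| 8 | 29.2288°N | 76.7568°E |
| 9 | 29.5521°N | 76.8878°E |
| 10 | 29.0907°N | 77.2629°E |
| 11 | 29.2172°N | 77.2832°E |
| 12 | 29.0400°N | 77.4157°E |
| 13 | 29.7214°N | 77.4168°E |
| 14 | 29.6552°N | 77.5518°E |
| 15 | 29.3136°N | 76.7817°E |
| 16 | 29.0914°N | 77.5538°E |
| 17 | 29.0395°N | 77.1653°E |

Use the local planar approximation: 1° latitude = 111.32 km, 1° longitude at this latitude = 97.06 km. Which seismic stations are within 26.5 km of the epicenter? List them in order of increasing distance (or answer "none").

11

Distances from 29.3941°N, 77.1488°E:
4: √((-0.4787·111.32)² + (-0.3095·97.06)²) = √(2839.705158 + 902.405806) = 61.1728 km
5: √((0.2075·111.32)² + (0.3724·97.06)²) = √(533.559181 + 1306.471435) = 42.8956 km
6: √((-0.2469·111.32)² + (0.0924·97.06)²) = √(755.420168 + 80.431194) = 28.9111 km
7: √((-0.1397·111.32)² + (0.2615·97.06)²) = √(241.846166 + 644.204806) = 29.7666 km
8: √((-0.1653·111.32)² + (-0.3920·97.06)²) = √(338.604014 + 1447.613778) = 42.2637 km
9: √((0.1580·111.32)² + (-0.2610·97.06)²) = √(309.357443 + 641.743663) = 30.8399 km
10: √((-0.3034·111.32)² + (0.1141·97.06)²) = √(1140.716040 + 122.645569) = 35.5438 km
11: √((-0.1769·111.32)² + (0.1344·97.06)²) = √(387.794871 + 170.168477) = 23.6212 km
12: √((-0.3541·111.32)² + (0.2669·97.06)²) = √(1553.811205 + 671.085293) = 47.1688 km
13: √((0.3273·111.32)² + (0.2680·97.06)²) = √(1327.511848 + 676.628306) = 44.7676 km
14: √((0.2611·111.32)² + (0.4030·97.06)²) = √(844.812126 + 1529.997306) = 48.7320 km
15: √((-0.0805·111.32)² + (-0.3671·97.06)²) = √(80.304181 + 1269.548635) = 36.7403 km
16: √((-0.3027·111.32)² + (0.4050·97.06)²) = √(1135.458425 + 1545.221066) = 51.7753 km
17: √((-0.3546·111.32)² + (0.0165·97.06)²) = √(1558.202360 + 2.564770) = 39.5065 km
Threshold 26.5 km: 11 (23.6212 km) is within range.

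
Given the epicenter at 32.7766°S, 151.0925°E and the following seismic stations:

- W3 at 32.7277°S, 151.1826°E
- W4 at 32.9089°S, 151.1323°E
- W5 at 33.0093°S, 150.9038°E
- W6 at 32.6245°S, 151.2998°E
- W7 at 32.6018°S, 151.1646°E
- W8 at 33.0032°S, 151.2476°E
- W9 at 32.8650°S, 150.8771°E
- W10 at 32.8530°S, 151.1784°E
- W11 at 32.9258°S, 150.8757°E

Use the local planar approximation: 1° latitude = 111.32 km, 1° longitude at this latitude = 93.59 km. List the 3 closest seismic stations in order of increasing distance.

Distances from 32.7766°S, 151.0925°E:
W3: √((0.0489·111.32)² + (0.0901·93.59)²) = √(29.632215 + 71.106365) = 10.0369 km
W4: √((-0.1323·111.32)² + (0.0398·93.59)²) = √(216.903262 + 13.874746) = 15.1914 km
W5: √((-0.2327·111.32)² + (-0.1887·93.59)²) = √(671.025713 + 311.890894) = 31.3515 km
W6: √((0.1521·111.32)² + (0.2073·93.59)²) = √(286.684903 + 376.406833) = 25.7506 km
W7: √((0.1748·111.32)² + (0.0721·93.59)²) = √(378.642407 + 45.533331) = 20.5955 km
W8: √((-0.2266·111.32)² + (0.1551·93.59)²) = √(636.306275 + 210.708711) = 29.1035 km
W9: √((-0.0884·111.32)² + (-0.2154·93.59)²) = √(96.839140 + 406.396812) = 22.4329 km
W10: √((-0.0764·111.32)² + (0.0859·93.59)²) = √(72.332440 + 64.631647) = 11.7032 km
W11: √((-0.1492·111.32)² + (-0.2168·93.59)²) = √(275.857021 + 411.696761) = 26.2212 km
Sorted: W3 (10.0369 km) < W10 (11.7032 km) < W4 (15.1914 km) < W7 (20.5955 km) < W9 (22.4329 km) < …

W3, W10, W4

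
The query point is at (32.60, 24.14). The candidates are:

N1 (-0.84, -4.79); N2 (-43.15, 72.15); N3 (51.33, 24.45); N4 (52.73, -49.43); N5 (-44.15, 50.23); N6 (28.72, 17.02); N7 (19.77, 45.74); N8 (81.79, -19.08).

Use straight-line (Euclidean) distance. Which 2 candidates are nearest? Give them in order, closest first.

Distances from (32.60, 24.14):
N1: √((-33.44)² + (-28.93)²) = √(1118.2336 + 836.9449) = 44.22
N2: √((-75.75)² + (48.01)²) = √(5738.0625 + 2304.9601) = 89.68
N3: √((18.73)² + (0.31)²) = √(350.8129 + 0.0961) = 18.73
N4: √((20.13)² + (-73.57)²) = √(405.2169 + 5412.5449) = 76.27
N5: √((-76.75)² + (26.09)²) = √(5890.5625 + 680.6881) = 81.06
N6: √((-3.88)² + (-7.12)²) = √(15.0544 + 50.6944) = 8.11
N7: √((-12.83)² + (21.60)²) = √(164.6089 + 466.5600) = 25.12
N8: √((49.19)² + (-43.22)²) = √(2419.6561 + 1867.9684) = 65.48
Sorted: N6 (8.11) < N3 (18.73) < N7 (25.12) < N1 (44.22) < …

N6, N3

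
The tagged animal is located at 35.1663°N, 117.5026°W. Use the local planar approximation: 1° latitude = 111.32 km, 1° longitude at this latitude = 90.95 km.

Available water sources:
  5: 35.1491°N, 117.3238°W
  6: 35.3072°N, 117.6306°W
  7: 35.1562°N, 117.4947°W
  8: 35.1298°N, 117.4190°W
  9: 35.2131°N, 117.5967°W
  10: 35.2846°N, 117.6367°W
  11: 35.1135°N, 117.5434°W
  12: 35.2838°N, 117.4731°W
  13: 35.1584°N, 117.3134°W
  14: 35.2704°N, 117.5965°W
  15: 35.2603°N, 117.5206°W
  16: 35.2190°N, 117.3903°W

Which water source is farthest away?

Distances from 35.1663°N, 117.5026°W:
5: 16.3742 km
6: 19.5332 km
7: 1.3343 km
8: 8.6210 km
9: 10.0194 km
10: 17.9493 km
11: 6.9510 km
12: 13.3524 km
13: 17.2302 km
14: 14.3954 km
15: 10.5914 km
16: 11.7786 km
Maximum: 6 at 19.5332 km.

6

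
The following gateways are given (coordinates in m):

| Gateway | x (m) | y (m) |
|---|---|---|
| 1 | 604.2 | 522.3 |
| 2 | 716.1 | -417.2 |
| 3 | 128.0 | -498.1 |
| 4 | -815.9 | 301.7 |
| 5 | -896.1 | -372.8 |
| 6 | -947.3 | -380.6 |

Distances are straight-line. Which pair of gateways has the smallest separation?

5 and 6

Pairwise distances:
1–2: 946.1 m
1–3: 1126.0 m
1–4: 1437.1 m
1–5: 1747.0 m
1–6: 1795.1 m
2–3: 593.6 m
2–4: 1692.3 m
2–5: 1612.8 m
2–6: 1663.8 m
3–4: 1237.2 m
3–5: 1031.7 m
3–6: 1081.7 m
4–5: 679.3 m
4–6: 694.8 m
5–6: 51.8 m
Closest pair: 5–6 at 51.8 m.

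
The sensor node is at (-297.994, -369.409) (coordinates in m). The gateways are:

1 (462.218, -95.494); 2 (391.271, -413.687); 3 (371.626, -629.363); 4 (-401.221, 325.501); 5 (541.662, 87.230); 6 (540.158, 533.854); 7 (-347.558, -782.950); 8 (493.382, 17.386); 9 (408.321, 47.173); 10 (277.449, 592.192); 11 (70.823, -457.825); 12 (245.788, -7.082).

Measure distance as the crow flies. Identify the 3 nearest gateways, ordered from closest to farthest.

11, 7, 12

Distances from (-297.994, -369.409):
1: √((760.212)² + (273.915)²) = √(577922.28494 + 75029.42722) = 808.054 m
2: √((689.265)² + (-44.278)²) = √(475086.24023 + 1960.54128) = 690.686 m
3: √((669.620)² + (-259.954)²) = √(448390.94440 + 67576.08212) = 718.308 m
4: √((-103.227)² + (694.910)²) = √(10655.81353 + 482899.90810) = 702.535 m
5: √((839.656)² + (456.639)²) = √(705022.19834 + 208519.17632) = 955.794 m
6: √((838.152)² + (903.263)²) = √(702498.77510 + 815884.04717) = 1232.227 m
7: √((-49.564)² + (-413.541)²) = √(2456.59010 + 171016.15868) = 416.501 m
8: √((791.376)² + (386.795)²) = √(626275.97338 + 149610.37203) = 880.844 m
9: √((706.315)² + (416.582)²) = √(498880.87923 + 173540.56272) = 820.013 m
10: √((575.443)² + (961.601)²) = √(331134.64625 + 924676.48320) = 1120.630 m
11: √((368.817)² + (-88.416)²) = √(136025.97949 + 7817.38906) = 379.267 m
12: √((543.782)² + (362.327)²) = √(295698.86352 + 131280.85493) = 653.437 m
Sorted: 11 (379.267 m) < 7 (416.501 m) < 12 (653.437 m) < 2 (690.686 m) < 4 (702.535 m) < …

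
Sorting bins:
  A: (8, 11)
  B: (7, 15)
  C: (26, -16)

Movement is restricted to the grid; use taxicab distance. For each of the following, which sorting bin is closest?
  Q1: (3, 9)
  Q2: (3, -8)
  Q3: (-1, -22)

Q1 at (3, 9):
  A: |5| + |2| = 5 + 2 = 7
  B: |4| + |6| = 4 + 6 = 10
  C: |23| + |-25| = 23 + 25 = 48
  → nearest: A (7)
Q2 at (3, -8):
  A: |5| + |19| = 5 + 19 = 24
  B: |4| + |23| = 4 + 23 = 27
  C: |23| + |-8| = 23 + 8 = 31
  → nearest: A (24)
Q3 at (-1, -22):
  A: |9| + |33| = 9 + 33 = 42
  B: |8| + |37| = 8 + 37 = 45
  C: |27| + |6| = 27 + 6 = 33
  → nearest: C (33)

Q1→A; Q2→A; Q3→C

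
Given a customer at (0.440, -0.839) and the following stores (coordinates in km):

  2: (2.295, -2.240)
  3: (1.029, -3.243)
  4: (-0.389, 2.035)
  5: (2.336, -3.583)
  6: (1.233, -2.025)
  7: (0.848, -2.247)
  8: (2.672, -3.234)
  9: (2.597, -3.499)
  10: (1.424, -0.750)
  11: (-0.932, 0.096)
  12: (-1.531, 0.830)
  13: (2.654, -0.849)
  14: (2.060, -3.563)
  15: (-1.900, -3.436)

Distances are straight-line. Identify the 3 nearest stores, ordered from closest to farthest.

Distances from (0.440, -0.839):
2: 2.325 km
3: 2.475 km
4: 2.991 km
5: 3.335 km
6: 1.427 km
7: 1.466 km
8: 3.274 km
9: 3.425 km
10: 0.988 km
11: 1.660 km
12: 2.583 km
13: 2.214 km
14: 3.169 km
15: 3.496 km
Sorted: 10 (0.988 km) < 6 (1.427 km) < 7 (1.466 km) < 11 (1.660 km) < 13 (2.214 km) < …

10, 6, 7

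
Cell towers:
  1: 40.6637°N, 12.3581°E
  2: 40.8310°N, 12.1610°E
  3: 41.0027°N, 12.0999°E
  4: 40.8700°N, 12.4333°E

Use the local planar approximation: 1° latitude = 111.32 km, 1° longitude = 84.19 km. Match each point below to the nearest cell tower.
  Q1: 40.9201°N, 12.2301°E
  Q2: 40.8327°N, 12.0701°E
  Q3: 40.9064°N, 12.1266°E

Q1→2; Q2→2; Q3→2

Q1 at 40.9201°N, 12.2301°E:
  1: 30.5090 km
  2: 11.4988 km
  3: 14.3075 km
  4: 17.9935 km
  → nearest: 2 (11.4988 km)
Q2 at 40.8327°N, 12.0701°E:
  1: 30.6893 km
  2: 7.6552 km
  3: 19.0900 km
  4: 30.8584 km
  → nearest: 2 (7.6552 km)
Q3 at 40.9064°N, 12.1266°E:
  1: 33.3136 km
  2: 8.8791 km
  3: 10.9533 km
  4: 26.1371 km
  → nearest: 2 (8.8791 km)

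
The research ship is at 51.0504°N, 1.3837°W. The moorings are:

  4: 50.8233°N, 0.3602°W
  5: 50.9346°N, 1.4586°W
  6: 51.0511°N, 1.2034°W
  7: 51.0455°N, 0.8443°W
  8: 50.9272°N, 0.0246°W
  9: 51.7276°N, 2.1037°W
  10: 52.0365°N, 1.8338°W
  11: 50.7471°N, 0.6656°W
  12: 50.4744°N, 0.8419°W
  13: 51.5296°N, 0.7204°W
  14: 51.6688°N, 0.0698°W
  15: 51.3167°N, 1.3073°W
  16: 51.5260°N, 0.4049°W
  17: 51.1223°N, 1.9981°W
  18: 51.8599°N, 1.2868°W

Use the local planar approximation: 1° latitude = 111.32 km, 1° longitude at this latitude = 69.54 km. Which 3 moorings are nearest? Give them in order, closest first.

Distances from 51.0504°N, 1.3837°W:
4: √((-0.2271·111.32)² + (1.0235·69.54)²) = √(639.117433 + 5065.765322) = 75.5307 km
5: √((-0.1158·111.32)² + (-0.0749·69.54)²) = √(166.174168 + 27.128951) = 13.9033 km
6: √((0.0007·111.32)² + (0.1803·69.54)²) = √(0.006072 + 157.202999) = 12.5383 km
7: √((-0.0049·111.32)² + (0.5394·69.54)²) = √(0.297535 + 1406.990798) = 37.5138 km
8: √((-0.1232·111.32)² + (1.3591·69.54)²) = √(188.090911 + 8932.482986) = 95.5017 km
9: √((0.6772·111.32)² + (-0.7200·69.54)²) = √(5683.034522 + 2506.884733) = 90.4982 km
10: √((0.9861·111.32)² + (-0.4501·69.54)²) = √(12050.035127 + 979.687120) = 114.1478 km
11: √((-0.3033·111.32)² + (0.7181·69.54)²) = √(1139.964208 + 2493.671410) = 60.2796 km
12: √((-0.5760·111.32)² + (0.5418·69.54)²) = √(4111.415437 + 1419.539148) = 74.3704 km
13: √((0.4792·111.32)² + (0.6633·69.54)²) = √(2845.640375 + 2127.596990) = 70.5212 km
14: √((0.6184·111.32)² + (1.3139·69.54)²) = √(4738.985252 + 8348.222162) = 114.3993 km
15: √((0.2663·111.32)² + (0.0764·69.54)²) = √(878.797329 + 28.226439) = 30.1168 km
16: √((0.4756·111.32)² + (0.9788·69.54)²) = √(2803.045111 + 4632.946595) = 86.2322 km
17: √((0.0719·111.32)² + (-0.6144·69.54)²) = √(64.062543 + 1825.457754) = 43.4686 km
18: √((0.8095·111.32)² + (0.0969·69.54)²) = √(8120.450091 + 45.406385) = 90.3651 km
Sorted: 6 (12.5383 km) < 5 (13.9033 km) < 15 (30.1168 km) < 7 (37.5138 km) < 17 (43.4686 km) < …

6, 5, 15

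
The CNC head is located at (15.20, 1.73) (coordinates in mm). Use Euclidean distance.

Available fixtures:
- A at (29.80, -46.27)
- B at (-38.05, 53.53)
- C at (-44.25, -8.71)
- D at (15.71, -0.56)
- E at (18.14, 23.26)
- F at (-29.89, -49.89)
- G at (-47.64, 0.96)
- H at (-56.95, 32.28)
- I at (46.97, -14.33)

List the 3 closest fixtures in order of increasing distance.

Distances from (15.20, 1.73):
A: √((14.60)² + (-48.00)²) = √(213.1600 + 2304.0000) = 50.17 mm
B: √((-53.25)² + (51.80)²) = √(2835.5625 + 2683.2400) = 74.29 mm
C: √((-59.45)² + (-10.44)²) = √(3534.3025 + 108.9936) = 60.36 mm
D: √((0.51)² + (-2.29)²) = √(0.2601 + 5.2441) = 2.35 mm
E: √((2.94)² + (21.53)²) = √(8.6436 + 463.5409) = 21.73 mm
F: √((-45.09)² + (-51.62)²) = √(2033.1081 + 2664.6244) = 68.54 mm
G: √((-62.84)² + (-0.77)²) = √(3948.8656 + 0.5929) = 62.84 mm
H: √((-72.15)² + (30.55)²) = √(5205.6225 + 933.3025) = 78.35 mm
I: √((31.77)² + (-16.06)²) = √(1009.3329 + 257.9236) = 35.60 mm
Sorted: D (2.35 mm) < E (21.73 mm) < I (35.60 mm) < A (50.17 mm) < C (60.36 mm) < …

D, E, I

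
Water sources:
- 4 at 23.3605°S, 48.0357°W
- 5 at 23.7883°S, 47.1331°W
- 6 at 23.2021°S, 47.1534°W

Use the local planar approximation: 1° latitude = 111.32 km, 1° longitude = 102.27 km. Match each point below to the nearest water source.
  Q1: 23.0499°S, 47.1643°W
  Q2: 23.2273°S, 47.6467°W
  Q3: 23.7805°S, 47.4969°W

Q1→6; Q2→4; Q3→5

Q1 at 23.0499°S, 47.1643°W:
  4: √((-0.3106·111.32)² + (-0.8714·102.27)²) = √(1195.499223 + 7942.031826) = 95.5904 km
  5: √((-0.7384·111.32)² + (0.0312·102.27)²) = √(6756.624309 + 10.181358) = 82.2606 km
  6: √((-0.1522·111.32)² + (0.0109·102.27)²) = √(287.061996 + 1.242652) = 16.9795 km
  → nearest: 6 (16.9795 km)
Q2 at 23.2273°S, 47.6467°W:
  4: √((-0.1332·111.32)² + (-0.3890·102.27)²) = √(219.864365 + 1582.689476) = 42.4565 km
  5: √((-0.5610·111.32)² + (0.5136·102.27)²) = √(3900.067448 + 2758.967229) = 81.6029 km
  6: √((0.0252·111.32)² + (0.4933·102.27)²) = √(7.869506 + 2545.181412) = 50.5277 km
  → nearest: 4 (42.4565 km)
Q3 at 23.7805°S, 47.4969°W:
  4: √((0.4200·111.32)² + (-0.5388·102.27)²) = √(2185.973919 + 3036.348985) = 72.2656 km
  5: √((-0.0078·111.32)² + (0.3638·102.27)²) = √(0.753938 + 1384.273488) = 37.2160 km
  6: √((0.5784·111.32)² + (0.3435·102.27)²) = √(4145.748611 + 1234.098984) = 73.3474 km
  → nearest: 5 (37.2160 km)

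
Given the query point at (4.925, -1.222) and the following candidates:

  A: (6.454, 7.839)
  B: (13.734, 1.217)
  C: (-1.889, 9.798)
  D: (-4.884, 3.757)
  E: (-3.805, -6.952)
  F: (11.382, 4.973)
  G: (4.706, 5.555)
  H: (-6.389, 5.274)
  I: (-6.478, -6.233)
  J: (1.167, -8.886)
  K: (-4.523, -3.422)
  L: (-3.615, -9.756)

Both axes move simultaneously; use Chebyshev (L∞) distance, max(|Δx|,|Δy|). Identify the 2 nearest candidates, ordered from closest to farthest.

Distances from (4.925, -1.222):
A: max(|1.529|, |9.061|) = 9.061
B: max(|8.809|, |2.439|) = 8.809
C: max(|-6.814|, |11.020|) = 11.020
D: max(|-9.809|, |4.979|) = 9.809
E: max(|-8.730|, |-5.730|) = 8.730
F: max(|6.457|, |6.195|) = 6.457
G: max(|-0.219|, |6.777|) = 6.777
H: max(|-11.314|, |6.496|) = 11.314
I: max(|-11.403|, |-5.011|) = 11.403
J: max(|-3.758|, |-7.664|) = 7.664
K: max(|-9.448|, |-2.200|) = 9.448
L: max(|-8.540|, |-8.534|) = 8.540
Sorted: F (6.457) < G (6.777) < J (7.664) < L (8.540) < …

F, G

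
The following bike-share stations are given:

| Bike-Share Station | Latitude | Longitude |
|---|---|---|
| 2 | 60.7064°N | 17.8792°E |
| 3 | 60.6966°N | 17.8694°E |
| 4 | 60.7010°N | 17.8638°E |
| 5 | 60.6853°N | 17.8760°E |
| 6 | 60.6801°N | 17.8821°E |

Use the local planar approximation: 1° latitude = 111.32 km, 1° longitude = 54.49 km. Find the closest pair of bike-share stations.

Pairwise distances:
2–3: 1.2146 km
2–4: 1.0322 km
2–5: 2.3553 km
2–6: 2.9320 km
3–4: 0.5771 km
3–5: 1.3083 km
3–6: 1.9628 km
4–5: 1.8699 km
4–6: 2.5313 km
5–6: 0.6675 km
Closest pair: 3–4 at 0.5771 km.

3 and 4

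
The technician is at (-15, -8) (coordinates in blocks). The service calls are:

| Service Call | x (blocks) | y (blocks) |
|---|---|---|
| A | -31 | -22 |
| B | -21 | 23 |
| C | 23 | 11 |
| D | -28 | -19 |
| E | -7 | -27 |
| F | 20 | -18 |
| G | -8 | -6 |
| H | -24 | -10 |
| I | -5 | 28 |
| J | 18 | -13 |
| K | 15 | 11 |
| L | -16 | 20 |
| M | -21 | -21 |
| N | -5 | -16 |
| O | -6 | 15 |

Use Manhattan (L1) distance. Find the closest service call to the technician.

G

Distances from (-15, -8):
A: |-16| + |-14| = 16 + 14 = 30 blocks
B: |-6| + |31| = 6 + 31 = 37 blocks
C: |38| + |19| = 38 + 19 = 57 blocks
D: |-13| + |-11| = 13 + 11 = 24 blocks
E: |8| + |-19| = 8 + 19 = 27 blocks
F: |35| + |-10| = 35 + 10 = 45 blocks
G: |7| + |2| = 7 + 2 = 9 blocks
H: |-9| + |-2| = 9 + 2 = 11 blocks
I: |10| + |36| = 10 + 36 = 46 blocks
J: |33| + |-5| = 33 + 5 = 38 blocks
K: |30| + |19| = 30 + 19 = 49 blocks
L: |-1| + |28| = 1 + 28 = 29 blocks
M: |-6| + |-13| = 6 + 13 = 19 blocks
N: |10| + |-8| = 10 + 8 = 18 blocks
O: |9| + |23| = 9 + 23 = 32 blocks
Minimum: G at 9 blocks.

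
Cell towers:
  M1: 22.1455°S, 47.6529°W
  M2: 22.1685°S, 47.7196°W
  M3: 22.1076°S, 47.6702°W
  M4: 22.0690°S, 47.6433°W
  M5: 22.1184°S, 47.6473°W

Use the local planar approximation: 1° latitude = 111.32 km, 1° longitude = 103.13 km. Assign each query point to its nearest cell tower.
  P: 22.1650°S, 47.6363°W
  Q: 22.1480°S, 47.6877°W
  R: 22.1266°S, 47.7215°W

P→M1; Q→M1; R→M2

P at 22.1650°S, 47.6363°W:
  M1: √((0.0195·111.32)² + (-0.0166·103.13)²) = √(4.712112 + 2.930800) = 2.7646 km
  M2: √((-0.0035·111.32)² + (-0.0833·103.13)²) = √(0.151804 + 73.800625) = 8.5996 km
  M3: √((0.0574·111.32)² + (-0.0339·103.13)²) = √(40.829135 + 12.222764) = 7.2837 km
  M4: √((0.0960·111.32)² + (-0.0070·103.13)²) = √(114.205984 + 0.521154) = 10.7111 km
  M5: √((0.0466·111.32)² + (-0.0110·103.13)²) = √(26.910281 + 1.286931) = 5.3101 km
  → nearest: M1 (2.7646 km)
Q at 22.1480°S, 47.6877°W:
  M1: √((0.0025·111.32)² + (0.0348·103.13)²) = √(0.077451 + 12.880375) = 3.5997 km
  M2: √((-0.0205·111.32)² + (-0.0319·103.13)²) = √(5.207798 + 10.823093) = 4.0039 km
  M3: √((0.0404·111.32)² + (0.0175·103.13)²) = √(20.225959 + 3.257213) = 4.8459 km
  M4: √((0.0790·111.32)² + (0.0444·103.13)²) = √(77.339361 + 20.966985) = 9.9150 km
  M5: √((0.0296·111.32)² + (0.0404·103.13)²) = √(10.857499 + 17.359322) = 5.3120 km
  → nearest: M1 (3.5997 km)
R at 22.1266°S, 47.7215°W:
  M1: √((-0.0189·111.32)² + (0.0686·103.13)²) = √(4.426597 + 50.051635) = 7.3809 km
  M2: √((-0.0419·111.32)² + (0.0019·103.13)²) = √(21.755769 + 0.038395) = 4.6684 km
  M3: √((0.0190·111.32)² + (0.0513·103.13)²) = √(4.473563 + 27.990120) = 5.6977 km
  M4: √((0.0576·111.32)² + (0.0782·103.13)²) = √(41.114154 + 65.040451) = 10.3031 km
  M5: √((0.0082·111.32)² + (0.0742·103.13)²) = √(0.833248 + 58.556869) = 7.7065 km
  → nearest: M2 (4.6684 km)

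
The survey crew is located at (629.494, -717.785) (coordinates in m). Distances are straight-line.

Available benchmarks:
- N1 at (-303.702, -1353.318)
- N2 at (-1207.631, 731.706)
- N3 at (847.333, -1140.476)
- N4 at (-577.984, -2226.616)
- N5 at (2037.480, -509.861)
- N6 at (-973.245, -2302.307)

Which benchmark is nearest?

Distances from (629.494, -717.785):
N1: √((-933.196)² + (-635.533)²) = √(870854.77442 + 403902.19409) = 1129.051 m
N2: √((-1837.125)² + (1449.491)²) = √(3375028.26562 + 2101024.15908) = 2340.097 m
N3: √((217.839)² + (-422.691)²) = √(47453.82992 + 178667.68148) = 475.522 m
N4: √((-1207.478)² + (-1508.831)²) = √(1458003.12048 + 2276570.98656) = 1932.505 m
N5: √((1407.986)² + (207.924)²) = √(1982424.57620 + 43232.38978) = 1423.256 m
N6: √((-1602.739)² + (-1584.522)²) = √(2568772.30212 + 2510709.96848) = 2253.771 m
Minimum: N3 at 475.522 m.

N3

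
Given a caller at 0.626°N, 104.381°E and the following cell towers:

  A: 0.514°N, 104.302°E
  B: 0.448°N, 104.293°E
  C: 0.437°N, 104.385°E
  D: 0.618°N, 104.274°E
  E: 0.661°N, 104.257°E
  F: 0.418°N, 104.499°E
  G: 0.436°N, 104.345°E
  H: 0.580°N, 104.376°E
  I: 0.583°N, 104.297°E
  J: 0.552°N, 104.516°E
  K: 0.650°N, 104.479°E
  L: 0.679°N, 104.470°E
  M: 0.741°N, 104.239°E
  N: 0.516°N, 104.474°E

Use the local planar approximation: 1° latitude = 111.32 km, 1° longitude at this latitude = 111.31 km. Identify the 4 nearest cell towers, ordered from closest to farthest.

Distances from 0.626°N, 104.381°E:
A: 15.257 km
B: 22.104 km
C: 21.044 km
D: 11.943 km
E: 14.342 km
F: 26.620 km
G: 21.527 km
H: 5.151 km
I: 10.504 km
J: 17.137 km
K: 11.231 km
L: 11.530 km
M: 20.340 km
N: 16.035 km
Sorted: H (5.151 km) < I (10.504 km) < K (11.231 km) < L (11.530 km) < D (11.943 km) < E (14.342 km) < …

H, I, K, L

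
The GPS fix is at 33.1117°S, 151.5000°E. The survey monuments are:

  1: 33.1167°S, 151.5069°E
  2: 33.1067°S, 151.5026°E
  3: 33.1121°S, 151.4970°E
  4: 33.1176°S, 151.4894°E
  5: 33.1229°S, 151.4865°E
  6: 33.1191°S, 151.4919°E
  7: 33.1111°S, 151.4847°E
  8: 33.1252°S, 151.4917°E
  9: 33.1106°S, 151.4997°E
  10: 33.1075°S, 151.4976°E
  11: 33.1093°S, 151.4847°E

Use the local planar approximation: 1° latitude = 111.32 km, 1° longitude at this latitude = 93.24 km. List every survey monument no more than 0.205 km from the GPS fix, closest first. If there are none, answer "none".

Distances from 33.1117°S, 151.5000°E:
1: √((-0.0050·111.32)² + (0.0069·93.24)²) = √(0.309804 + 0.413907) = 0.8507 km
2: √((0.0050·111.32)² + (0.0026·93.24)²) = √(0.309804 + 0.058769) = 0.6071 km
3: √((-0.0004·111.32)² + (-0.0030·93.24)²) = √(0.001983 + 0.078243) = 0.2832 km
4: √((-0.0059·111.32)² + (-0.0106·93.24)²) = √(0.431370 + 0.976824) = 1.1867 km
5: √((-0.0112·111.32)² + (-0.0135·93.24)²) = √(1.554470 + 1.584426) = 1.7717 km
6: √((-0.0074·111.32)² + (-0.0081·93.24)²) = √(0.678594 + 0.570393) = 1.1176 km
7: √((0.0006·111.32)² + (-0.0153·93.24)²) = √(0.004461 + 2.035108) = 1.4281 km
8: √((-0.0135·111.32)² + (-0.0083·93.24)²) = √(2.258468 + 0.598909) = 1.6904 km
9: √((0.0011·111.32)² + (-0.0003·93.24)²) = √(0.014994 + 0.000782) = 0.1256 km
10: √((0.0042·111.32)² + (-0.0024·93.24)²) = √(0.218597 + 0.050076) = 0.5183 km
11: √((0.0024·111.32)² + (-0.0153·93.24)²) = √(0.071379 + 2.035108) = 1.4514 km
Threshold 0.205 km: 9 (0.1256 km) is within range.

9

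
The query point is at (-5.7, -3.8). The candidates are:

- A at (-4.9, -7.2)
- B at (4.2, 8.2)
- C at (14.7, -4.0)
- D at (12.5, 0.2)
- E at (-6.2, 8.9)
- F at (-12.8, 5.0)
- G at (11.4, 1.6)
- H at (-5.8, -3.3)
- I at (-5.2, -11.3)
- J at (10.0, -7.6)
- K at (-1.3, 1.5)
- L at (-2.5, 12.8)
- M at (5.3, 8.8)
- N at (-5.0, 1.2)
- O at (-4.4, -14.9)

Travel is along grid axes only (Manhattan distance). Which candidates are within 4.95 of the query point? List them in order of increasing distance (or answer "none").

Distances from (-5.7, -3.8):
A: 4.2
B: 21.9
C: 20.6
D: 22.2
E: 13.2
F: 15.9
G: 22.5
H: 0.6
I: 8.0
J: 19.5
K: 9.7
L: 19.8
M: 23.6
N: 5.7
O: 12.4
Threshold 4.95: H (0.6), A (4.2) are within range.

H, A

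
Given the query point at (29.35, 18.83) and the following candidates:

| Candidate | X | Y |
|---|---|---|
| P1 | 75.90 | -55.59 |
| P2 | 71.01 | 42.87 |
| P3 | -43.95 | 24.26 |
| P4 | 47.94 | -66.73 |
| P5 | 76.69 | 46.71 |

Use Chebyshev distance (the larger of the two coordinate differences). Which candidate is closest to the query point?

Distances from (29.35, 18.83):
P1: max(|46.55|, |-74.42|) = 74.42
P2: max(|41.66|, |24.04|) = 41.66
P3: max(|-73.30|, |5.43|) = 73.30
P4: max(|18.59|, |-85.56|) = 85.56
P5: max(|47.34|, |27.88|) = 47.34
Minimum: P2 at 41.66.

P2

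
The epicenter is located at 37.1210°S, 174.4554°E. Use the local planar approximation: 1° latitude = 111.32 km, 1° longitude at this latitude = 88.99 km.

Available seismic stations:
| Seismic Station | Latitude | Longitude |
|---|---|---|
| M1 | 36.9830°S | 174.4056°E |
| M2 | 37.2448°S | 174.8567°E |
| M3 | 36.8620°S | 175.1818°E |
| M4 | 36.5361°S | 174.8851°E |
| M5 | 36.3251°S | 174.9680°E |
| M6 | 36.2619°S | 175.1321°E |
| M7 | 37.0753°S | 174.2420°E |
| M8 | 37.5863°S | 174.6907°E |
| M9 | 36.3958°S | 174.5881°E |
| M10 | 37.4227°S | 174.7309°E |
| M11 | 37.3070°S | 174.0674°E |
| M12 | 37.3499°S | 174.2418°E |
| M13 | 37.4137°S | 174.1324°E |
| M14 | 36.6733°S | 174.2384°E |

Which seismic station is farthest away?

Distances from 37.1210°S, 174.4554°E:
M1: √((0.1380·111.32)² + (-0.0498·88.99)²) = √(235.995960 + 19.639983) = 15.9886 km
M2: √((-0.1238·111.32)² + (0.4013·88.99)²) = √(189.927427 + 1275.324588) = 38.2786 km
M3: √((0.2590·111.32)² + (0.7264·88.99)²) = √(831.277304 + 4178.631604) = 70.7807 km
M4: √((0.5849·111.32)² + (0.4297·88.99)²) = √(4239.451176 + 1462.221350) = 75.5094 km
M5: √((0.7959·111.32)² + (0.5126·88.99)²) = √(7849.886994 + 2080.844454) = 99.6531 km
M6: √((0.8591·111.32)² + (0.6767·88.99)²) = √(9146.055520 + 3626.392155) = 113.0153 km
M7: √((0.0457·111.32)² + (-0.2134·88.99)²) = √(25.880865 + 360.637799) = 19.6601 km
M8: √((-0.4653·111.32)² + (0.2353·88.99)²) = √(2682.949513 + 438.456253) = 55.8695 km
M9: √((0.7252·111.32)² + (0.1327·88.99)²) = √(6517.214066 + 139.451843) = 81.5884 km
M10: √((-0.3017·111.32)² + (0.2755·88.99)²) = √(1127.968615 + 601.070785) = 41.5817 km
M11: √((-0.1860·111.32)² + (-0.3880·88.99)²) = √(428.718558 + 1192.191071) = 40.2605 km
M12: √((-0.2289·111.32)² + (-0.2136·88.99)²) = √(649.288903 + 361.314100) = 31.7900 km
M13: √((-0.2927·111.32)² + (-0.3230·88.99)²) = √(1061.675610 + 826.204314) = 43.4497 km
M14: √((0.4477·111.32)² + (-0.2170·88.99)²) = √(2483.822656 + 372.908155) = 53.4484 km
Maximum: M6 at 113.0153 km.

M6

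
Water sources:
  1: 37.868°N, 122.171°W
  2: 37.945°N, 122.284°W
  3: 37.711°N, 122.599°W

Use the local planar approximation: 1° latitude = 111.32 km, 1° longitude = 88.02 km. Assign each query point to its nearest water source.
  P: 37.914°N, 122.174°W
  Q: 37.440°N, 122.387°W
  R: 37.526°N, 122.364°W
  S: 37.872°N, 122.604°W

P→1; Q→3; R→3; S→3

P at 37.914°N, 122.174°W:
  1: √((-0.046·111.32)² + (0.003·88.02)²) = √(26.22177 + 0.06973) = 5.128 km
  2: √((0.031·111.32)² + (-0.110·88.02)²) = √(11.90885 + 93.74500) = 10.279 km
  3: √((-0.203·111.32)² + (-0.425·88.02)²) = √(510.66780 + 1399.39587) = 43.704 km
  → nearest: 1 (5.128 km)
Q at 37.440°N, 122.387°W:
  1: √((0.428·111.32)² + (0.216·88.02)²) = √(2270.04221 + 361.46831) = 51.298 km
  2: √((0.505·111.32)² + (0.103·88.02)²) = √(3160.30612 + 82.19344) = 56.943 km
  3: √((0.271·111.32)² + (-0.212·88.02)²) = √(910.09133 + 348.20456) = 35.472 km
  → nearest: 3 (35.472 km)
R at 37.526°N, 122.364°W:
  1: √((0.342·111.32)² + (0.193·88.02)²) = √(1449.43454 + 288.58739) = 41.690 km
  2: √((0.419·111.32)² + (0.080·88.02)²) = √(2175.57691 + 49.58413) = 47.172 km
  3: √((0.185·111.32)² + (-0.235·88.02)²) = √(424.12107 + 427.85681) = 29.189 km
  → nearest: 3 (29.189 km)
S at 37.872°N, 122.604°W:
  1: √((-0.004·111.32)² + (0.433·88.02)²) = √(0.19827 + 1452.57485) = 38.115 km
  2: √((0.073·111.32)² + (0.320·88.02)²) = √(66.03773 + 793.34609) = 29.315 km
  3: √((-0.161·111.32)² + (0.005·88.02)²) = √(321.21672 + 0.19369) = 17.928 km
  → nearest: 3 (17.928 km)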